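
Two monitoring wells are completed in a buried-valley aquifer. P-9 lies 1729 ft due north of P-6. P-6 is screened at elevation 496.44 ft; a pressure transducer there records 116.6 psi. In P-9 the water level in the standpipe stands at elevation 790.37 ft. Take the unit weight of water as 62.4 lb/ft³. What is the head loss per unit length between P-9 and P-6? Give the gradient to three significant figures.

i ≈ 0.0144 ft/ft

Pressure head at P-6: ψ = 144·P/γ = 144 × 116.6 / 62.4 = 269.08 ft.
Total head at P-6: h = z + ψ = 496.44 + 269.08 = 765.52 ft.
Total head at P-9: h = 790.37 ft (water level in the piezometer is the total head).
Head difference: h(P-6) − h(P-9) = 765.52 − 790.37 = -24.85 ft.
Hydraulic gradient: i = |Δh| / L = 24.85 / 1729 = 0.0144.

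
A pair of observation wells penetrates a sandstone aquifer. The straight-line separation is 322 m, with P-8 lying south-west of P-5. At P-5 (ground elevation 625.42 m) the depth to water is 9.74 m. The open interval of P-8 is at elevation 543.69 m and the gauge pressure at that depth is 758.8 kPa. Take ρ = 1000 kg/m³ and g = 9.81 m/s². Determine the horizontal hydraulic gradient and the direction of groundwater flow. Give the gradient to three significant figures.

Total head at P-5: h = 625.42 − 9.74 = 615.68 m.
Pressure head at P-8: ψ = P/(ρg) = 758.8×1000 / (1000 × 9.81) = 77.35 m.
Total head at P-8: h = z + ψ = 543.69 + 77.35 = 621.04 m.
Head difference: h(P-5) − h(P-8) = 615.68 − 621.04 = -5.36 m.
Hydraulic gradient: i = |Δh| / L = 5.36 / 322 = 0.0166.
Flow is from higher to lower head: from P-8 toward P-5, i.e. toward the north-east.

i ≈ 0.0166; groundwater flows toward the north-east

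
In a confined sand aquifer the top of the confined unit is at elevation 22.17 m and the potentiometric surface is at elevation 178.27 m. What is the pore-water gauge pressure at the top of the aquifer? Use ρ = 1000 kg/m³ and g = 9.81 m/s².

P ≈ 1530 kPa

Pressure head at the aquifer top: ψ = h − z = 178.27 − 22.17 = 156.10 m.
P = ρgψ = 1000 × 9.81 × 156.10 = 1531341 Pa ≈ 1530 kPa.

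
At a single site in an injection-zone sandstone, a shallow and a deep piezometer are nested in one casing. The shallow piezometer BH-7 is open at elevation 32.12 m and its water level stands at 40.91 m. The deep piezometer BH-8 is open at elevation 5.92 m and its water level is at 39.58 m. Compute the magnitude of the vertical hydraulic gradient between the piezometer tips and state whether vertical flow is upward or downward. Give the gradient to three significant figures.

|i_v| ≈ 0.0508; vertical flow is downward

Total head at BH-7: h = 40.91 m (water level in the standpipe).
Total head at BH-8: h = 39.58 m.
Δh = h(BH-7) − h(BH-8) = 40.91 − 39.58 = 1.33 m.
Vertical separation Δz = 32.12 − 5.92 = 26.20 m.
|i_v| = |Δh| / Δz = 1.33 / 26.20 = 0.0508.
Head is higher in the shallow piezometer, so vertical flow is downward (recharge condition).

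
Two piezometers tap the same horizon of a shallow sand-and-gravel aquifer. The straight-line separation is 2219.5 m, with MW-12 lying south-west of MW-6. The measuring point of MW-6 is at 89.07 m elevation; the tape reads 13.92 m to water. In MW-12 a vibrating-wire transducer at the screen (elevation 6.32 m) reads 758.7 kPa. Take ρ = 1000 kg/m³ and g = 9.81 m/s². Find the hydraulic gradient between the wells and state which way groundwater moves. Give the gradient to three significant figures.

i ≈ 0.00383; groundwater flows toward the north-east

Total head at MW-6: h = 89.07 − 13.92 = 75.15 m.
Pressure head at MW-12: ψ = P/(ρg) = 758.7×1000 / (1000 × 9.81) = 77.34 m.
Total head at MW-12: h = z + ψ = 6.32 + 77.34 = 83.66 m.
Head difference: h(MW-6) − h(MW-12) = 75.15 − 83.66 = -8.51 m.
Hydraulic gradient: i = |Δh| / L = 8.51 / 2219.5 = 0.00383.
Flow is from higher to lower head: from MW-12 toward MW-6, i.e. toward the north-east.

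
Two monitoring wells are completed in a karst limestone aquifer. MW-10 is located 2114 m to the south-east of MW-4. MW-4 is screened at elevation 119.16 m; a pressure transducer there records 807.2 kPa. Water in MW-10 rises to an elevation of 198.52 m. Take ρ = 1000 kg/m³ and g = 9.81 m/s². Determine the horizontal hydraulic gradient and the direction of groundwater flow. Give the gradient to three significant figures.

Pressure head at MW-4: ψ = P/(ρg) = 807.2×1000 / (1000 × 9.81) = 82.28 m.
Total head at MW-4: h = z + ψ = 119.16 + 82.28 = 201.44 m.
Total head at MW-10: h = 198.52 m (water level in the piezometer is the total head).
Head difference: h(MW-4) − h(MW-10) = 201.44 − 198.52 = 2.92 m.
Hydraulic gradient: i = |Δh| / L = 2.92 / 2114 = 0.00138.
Flow is from higher to lower head: from MW-4 toward MW-10, i.e. toward the south-east.

i ≈ 0.00138; groundwater flows toward the south-east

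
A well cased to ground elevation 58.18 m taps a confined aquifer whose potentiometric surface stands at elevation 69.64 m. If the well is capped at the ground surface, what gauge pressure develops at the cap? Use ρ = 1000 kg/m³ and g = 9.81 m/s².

Head above the cap: Δh = 69.64 − 58.18 = 11.46 m.
P = ρgΔh = 1000 × 9.81 × 11.46 = 112423 Pa ≈ 112 kPa.

P ≈ 112 kPa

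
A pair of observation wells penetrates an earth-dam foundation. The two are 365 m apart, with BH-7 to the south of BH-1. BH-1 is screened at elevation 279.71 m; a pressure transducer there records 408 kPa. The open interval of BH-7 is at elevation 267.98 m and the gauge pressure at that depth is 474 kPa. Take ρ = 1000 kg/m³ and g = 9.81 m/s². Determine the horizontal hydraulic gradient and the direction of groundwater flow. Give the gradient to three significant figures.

i ≈ 0.0137; groundwater flows toward the south

Pressure head at BH-1: ψ = P/(ρg) = 408×1000 / (1000 × 9.81) = 41.59 m.
Total head at BH-1: h = z + ψ = 279.71 + 41.59 = 321.30 m.
Pressure head at BH-7: ψ = P/(ρg) = 474×1000 / (1000 × 9.81) = 48.32 m.
Total head at BH-7: h = z + ψ = 267.98 + 48.32 = 316.30 m.
Head difference: h(BH-1) − h(BH-7) = 321.30 − 316.30 = 5.00 m.
Hydraulic gradient: i = |Δh| / L = 5.00 / 365 = 0.0137.
Flow is from higher to lower head: from BH-1 toward BH-7, i.e. toward the south.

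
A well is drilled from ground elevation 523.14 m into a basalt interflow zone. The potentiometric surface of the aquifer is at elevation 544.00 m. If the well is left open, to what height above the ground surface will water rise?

≈ 20.86 m above ground

Water rises to the potentiometric surface, so the rise above ground = 544.00 − 523.14 = 20.86 m.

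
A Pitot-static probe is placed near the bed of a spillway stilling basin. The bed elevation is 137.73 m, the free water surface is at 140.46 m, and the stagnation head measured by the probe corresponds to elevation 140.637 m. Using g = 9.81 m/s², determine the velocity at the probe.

Near the bed, under hydrostatic conditions, the piezometric head (z + ψ) equals the free-surface elevation, 140.46 m.
Velocity head = total − piezometric = 140.637 − 140.46 = 0.177 m.
v = √(2g·h_v) = √(2 × 9.81 × 0.177) = 1.86 m/s.

v ≈ 1.86 m/s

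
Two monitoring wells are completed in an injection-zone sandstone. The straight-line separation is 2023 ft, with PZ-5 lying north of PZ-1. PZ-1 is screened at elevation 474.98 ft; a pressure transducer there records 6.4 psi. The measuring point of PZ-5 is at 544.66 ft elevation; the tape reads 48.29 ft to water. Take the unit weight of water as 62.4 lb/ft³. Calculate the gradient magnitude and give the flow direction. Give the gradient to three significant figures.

Pressure head at PZ-1: ψ = 144·P/γ = 144 × 6.4 / 62.4 = 14.77 ft.
Total head at PZ-1: h = z + ψ = 474.98 + 14.77 = 489.75 ft.
Total head at PZ-5: h = 544.66 − 48.29 = 496.37 ft.
Head difference: h(PZ-1) − h(PZ-5) = 489.75 − 496.37 = -6.62 ft.
Hydraulic gradient: i = |Δh| / L = 6.62 / 2023 = 0.00327.
Flow is from higher to lower head: from PZ-5 toward PZ-1, i.e. toward the south.

i ≈ 0.00327; groundwater flows toward the south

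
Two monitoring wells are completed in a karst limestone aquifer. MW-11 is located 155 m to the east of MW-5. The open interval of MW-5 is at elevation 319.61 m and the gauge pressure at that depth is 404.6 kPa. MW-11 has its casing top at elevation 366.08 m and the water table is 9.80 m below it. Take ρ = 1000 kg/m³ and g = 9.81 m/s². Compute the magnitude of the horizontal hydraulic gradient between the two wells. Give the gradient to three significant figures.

Pressure head at MW-5: ψ = P/(ρg) = 404.6×1000 / (1000 × 9.81) = 41.24 m.
Total head at MW-5: h = z + ψ = 319.61 + 41.24 = 360.85 m.
Total head at MW-11: h = 366.08 − 9.80 = 356.28 m.
Head difference: h(MW-5) − h(MW-11) = 360.85 − 356.28 = 4.57 m.
Hydraulic gradient: i = |Δh| / L = 4.57 / 155 = 0.0295.

i ≈ 0.0295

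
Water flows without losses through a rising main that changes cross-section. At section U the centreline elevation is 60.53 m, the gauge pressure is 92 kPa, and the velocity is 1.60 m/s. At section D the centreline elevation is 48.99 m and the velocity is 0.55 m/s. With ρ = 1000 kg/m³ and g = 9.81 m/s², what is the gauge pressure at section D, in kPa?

Pressure head at U: ψ₁ = P₁/(ρg) = 92×1000 / (1000 × 9.81) = 9.38 m.
Velocity heads: v₁²/2g = 1.60²/19.62 = 0.130 m; v₂²/2g = 0.55²/19.62 = 0.015 m.
Total head H = z₁ + ψ₁ + v₁²/2g = 60.53 + 9.38 + 0.130 = 70.04 m.
ψ₂ = H − z₂ − v₂²/2g = 70.04 − 48.99 − 0.015 = 21.04 m.
P₂ = ρgψ₂ = 1000 × 9.81 × 21.04 ≈ 206 kPa.

P₂ ≈ 206 kPa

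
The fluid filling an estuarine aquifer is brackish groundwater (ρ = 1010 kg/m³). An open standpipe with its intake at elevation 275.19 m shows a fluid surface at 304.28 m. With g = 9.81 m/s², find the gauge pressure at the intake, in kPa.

Pressure head ψ = h − z = 304.28 − 275.19 = 29.09 m.
P = ρgψ = 1010 × 9.81 × 29.09 = 288227 Pa ≈ 288 kPa.

P ≈ 288 kPa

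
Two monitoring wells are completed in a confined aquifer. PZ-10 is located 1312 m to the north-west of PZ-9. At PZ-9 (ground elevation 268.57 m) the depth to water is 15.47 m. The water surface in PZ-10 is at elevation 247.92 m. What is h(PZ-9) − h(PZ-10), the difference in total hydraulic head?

Total head at PZ-9: h = 268.57 − 15.47 = 253.10 m.
Total head at PZ-10: h = 247.92 m (water level in the piezometer is the total head).
Head difference: h(PZ-9) − h(PZ-10) = 253.10 − 247.92 = 5.18 m.

Δh ≈ 5.18 m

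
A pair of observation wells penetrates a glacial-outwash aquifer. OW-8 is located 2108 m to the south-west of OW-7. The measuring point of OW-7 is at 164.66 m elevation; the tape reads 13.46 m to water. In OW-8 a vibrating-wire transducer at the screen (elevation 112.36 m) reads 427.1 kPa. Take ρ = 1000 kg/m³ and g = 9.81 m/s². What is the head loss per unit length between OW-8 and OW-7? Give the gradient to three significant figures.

i ≈ 0.00223 m/m

Total head at OW-7: h = 164.66 − 13.46 = 151.20 m.
Pressure head at OW-8: ψ = P/(ρg) = 427.1×1000 / (1000 × 9.81) = 43.54 m.
Total head at OW-8: h = z + ψ = 112.36 + 43.54 = 155.90 m.
Head difference: h(OW-7) − h(OW-8) = 151.20 − 155.90 = -4.70 m.
Hydraulic gradient: i = |Δh| / L = 4.70 / 2108 = 0.00223.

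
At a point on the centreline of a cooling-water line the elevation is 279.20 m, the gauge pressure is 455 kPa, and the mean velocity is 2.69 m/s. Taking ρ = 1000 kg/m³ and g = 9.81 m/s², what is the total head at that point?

h ≈ 325.95 m

Pressure head ψ = P/(ρg) = 455×1000 / (1000 × 9.81) = 46.38 m.
Velocity head = v²/(2g) = 2.69² / (2 × 9.81) = 0.369 m.
h = z + ψ + v²/(2g) = 279.20 + 46.38 + 0.369 = 325.95 m.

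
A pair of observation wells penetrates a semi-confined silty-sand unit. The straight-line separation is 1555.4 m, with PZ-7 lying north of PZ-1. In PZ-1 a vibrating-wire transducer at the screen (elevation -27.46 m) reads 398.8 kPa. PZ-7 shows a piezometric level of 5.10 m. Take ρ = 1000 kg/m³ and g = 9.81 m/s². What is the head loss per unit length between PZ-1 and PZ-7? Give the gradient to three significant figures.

i ≈ 0.00520 m/m

Pressure head at PZ-1: ψ = P/(ρg) = 398.8×1000 / (1000 × 9.81) = 40.65 m.
Total head at PZ-1: h = z + ψ = -27.46 + 40.65 = 13.19 m.
Total head at PZ-7: h = 5.10 m (water level in the piezometer is the total head).
Head difference: h(PZ-1) − h(PZ-7) = 13.19 − 5.10 = 8.09 m.
Hydraulic gradient: i = |Δh| / L = 8.09 / 1555.4 = 0.00520.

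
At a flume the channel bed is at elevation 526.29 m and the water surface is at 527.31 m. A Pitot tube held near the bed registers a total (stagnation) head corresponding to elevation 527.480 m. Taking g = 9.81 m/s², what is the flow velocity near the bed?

Near the bed, under hydrostatic conditions, the piezometric head (z + ψ) equals the free-surface elevation, 527.31 m.
Velocity head = total − piezometric = 527.480 − 527.31 = 0.170 m.
v = √(2g·h_v) = √(2 × 9.81 × 0.170) = 1.83 m/s.

v ≈ 1.83 m/s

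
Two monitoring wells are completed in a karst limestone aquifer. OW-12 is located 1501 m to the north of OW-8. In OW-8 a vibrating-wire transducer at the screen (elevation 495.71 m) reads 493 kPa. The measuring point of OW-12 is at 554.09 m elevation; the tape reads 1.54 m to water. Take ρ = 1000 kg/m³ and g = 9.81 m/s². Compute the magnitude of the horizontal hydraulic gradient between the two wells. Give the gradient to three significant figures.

Pressure head at OW-8: ψ = P/(ρg) = 493×1000 / (1000 × 9.81) = 50.25 m.
Total head at OW-8: h = z + ψ = 495.71 + 50.25 = 545.96 m.
Total head at OW-12: h = 554.09 − 1.54 = 552.55 m.
Head difference: h(OW-8) − h(OW-12) = 545.96 − 552.55 = -6.59 m.
Hydraulic gradient: i = |Δh| / L = 6.59 / 1501 = 0.00439.

i ≈ 0.00439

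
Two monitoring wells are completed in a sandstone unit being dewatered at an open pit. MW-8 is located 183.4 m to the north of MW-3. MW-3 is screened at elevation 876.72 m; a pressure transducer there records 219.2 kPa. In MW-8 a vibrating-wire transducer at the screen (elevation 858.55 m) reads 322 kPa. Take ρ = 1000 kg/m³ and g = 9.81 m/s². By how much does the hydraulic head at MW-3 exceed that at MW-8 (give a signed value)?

Pressure head at MW-3: ψ = P/(ρg) = 219.2×1000 / (1000 × 9.81) = 22.34 m.
Total head at MW-3: h = z + ψ = 876.72 + 22.34 = 899.06 m.
Pressure head at MW-8: ψ = P/(ρg) = 322×1000 / (1000 × 9.81) = 32.82 m.
Total head at MW-8: h = z + ψ = 858.55 + 32.82 = 891.37 m.
Head difference: h(MW-3) − h(MW-8) = 899.06 − 891.37 = 7.69 m.

Δh ≈ 7.69 m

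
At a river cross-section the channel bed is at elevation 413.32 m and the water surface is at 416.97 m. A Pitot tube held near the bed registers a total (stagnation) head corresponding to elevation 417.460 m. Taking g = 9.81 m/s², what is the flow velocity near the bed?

v ≈ 3.10 m/s

Near the bed, under hydrostatic conditions, the piezometric head (z + ψ) equals the free-surface elevation, 416.97 m.
Velocity head = total − piezometric = 417.460 − 416.97 = 0.490 m.
v = √(2g·h_v) = √(2 × 9.81 × 0.490) = 3.10 m/s.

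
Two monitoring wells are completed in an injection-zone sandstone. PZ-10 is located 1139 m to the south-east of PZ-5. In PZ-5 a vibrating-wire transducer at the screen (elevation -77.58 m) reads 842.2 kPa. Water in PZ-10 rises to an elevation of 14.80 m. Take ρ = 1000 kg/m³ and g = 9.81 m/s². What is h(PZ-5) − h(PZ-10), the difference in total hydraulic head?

Pressure head at PZ-5: ψ = P/(ρg) = 842.2×1000 / (1000 × 9.81) = 85.85 m.
Total head at PZ-5: h = z + ψ = -77.58 + 85.85 = 8.27 m.
Total head at PZ-10: h = 14.80 m (water level in the piezometer is the total head).
Head difference: h(PZ-5) − h(PZ-10) = 8.27 − 14.80 = -6.53 m.

Δh ≈ -6.53 m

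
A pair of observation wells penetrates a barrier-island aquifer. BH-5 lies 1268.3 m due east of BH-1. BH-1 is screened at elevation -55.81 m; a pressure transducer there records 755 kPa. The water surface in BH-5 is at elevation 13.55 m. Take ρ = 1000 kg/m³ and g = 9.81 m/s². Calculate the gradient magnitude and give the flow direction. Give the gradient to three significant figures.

Pressure head at BH-1: ψ = P/(ρg) = 755×1000 / (1000 × 9.81) = 76.96 m.
Total head at BH-1: h = z + ψ = -55.81 + 76.96 = 21.15 m.
Total head at BH-5: h = 13.55 m (water level in the piezometer is the total head).
Head difference: h(BH-1) − h(BH-5) = 21.15 − 13.55 = 7.60 m.
Hydraulic gradient: i = |Δh| / L = 7.60 / 1268.3 = 0.00599.
Flow is from higher to lower head: from BH-1 toward BH-5, i.e. toward the east.

i ≈ 0.00599; groundwater flows toward the east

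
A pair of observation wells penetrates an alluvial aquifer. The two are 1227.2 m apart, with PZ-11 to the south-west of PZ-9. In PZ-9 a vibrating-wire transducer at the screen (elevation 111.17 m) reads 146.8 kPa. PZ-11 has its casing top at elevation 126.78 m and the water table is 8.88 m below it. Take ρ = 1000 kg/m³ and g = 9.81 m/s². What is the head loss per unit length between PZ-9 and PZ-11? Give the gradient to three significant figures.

i ≈ 0.00671 m/m

Pressure head at PZ-9: ψ = P/(ρg) = 146.8×1000 / (1000 × 9.81) = 14.96 m.
Total head at PZ-9: h = z + ψ = 111.17 + 14.96 = 126.13 m.
Total head at PZ-11: h = 126.78 − 8.88 = 117.90 m.
Head difference: h(PZ-9) − h(PZ-11) = 126.13 − 117.90 = 8.23 m.
Hydraulic gradient: i = |Δh| / L = 8.23 / 1227.2 = 0.00671.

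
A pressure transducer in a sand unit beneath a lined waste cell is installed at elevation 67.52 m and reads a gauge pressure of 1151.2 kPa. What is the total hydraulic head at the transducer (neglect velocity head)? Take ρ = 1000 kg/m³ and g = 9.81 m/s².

ψ = P/(ρg) = 1151.2×1000 / (1000 × 9.81) = 117.35 m.
h = z + ψ = 67.52 + 117.35 = 184.87 m.

h ≈ 184.87 m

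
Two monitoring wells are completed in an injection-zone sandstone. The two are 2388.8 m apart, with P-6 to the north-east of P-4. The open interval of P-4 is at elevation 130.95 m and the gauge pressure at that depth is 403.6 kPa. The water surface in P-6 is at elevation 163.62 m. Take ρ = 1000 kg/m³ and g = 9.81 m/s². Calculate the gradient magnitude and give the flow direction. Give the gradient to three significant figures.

Pressure head at P-4: ψ = P/(ρg) = 403.6×1000 / (1000 × 9.81) = 41.14 m.
Total head at P-4: h = z + ψ = 130.95 + 41.14 = 172.09 m.
Total head at P-6: h = 163.62 m (water level in the piezometer is the total head).
Head difference: h(P-4) − h(P-6) = 172.09 − 163.62 = 8.47 m.
Hydraulic gradient: i = |Δh| / L = 8.47 / 2388.8 = 0.00355.
Flow is from higher to lower head: from P-4 toward P-6, i.e. toward the north-east.

i ≈ 0.00355; groundwater flows toward the north-east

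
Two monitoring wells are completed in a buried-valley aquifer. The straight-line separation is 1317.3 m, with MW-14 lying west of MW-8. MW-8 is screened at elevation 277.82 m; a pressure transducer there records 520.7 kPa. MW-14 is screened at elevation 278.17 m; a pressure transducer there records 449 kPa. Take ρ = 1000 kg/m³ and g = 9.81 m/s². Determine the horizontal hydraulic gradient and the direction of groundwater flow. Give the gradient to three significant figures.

i ≈ 0.00528; groundwater flows toward the west

Pressure head at MW-8: ψ = P/(ρg) = 520.7×1000 / (1000 × 9.81) = 53.08 m.
Total head at MW-8: h = z + ψ = 277.82 + 53.08 = 330.90 m.
Pressure head at MW-14: ψ = P/(ρg) = 449×1000 / (1000 × 9.81) = 45.77 m.
Total head at MW-14: h = z + ψ = 278.17 + 45.77 = 323.94 m.
Head difference: h(MW-8) − h(MW-14) = 330.90 − 323.94 = 6.96 m.
Hydraulic gradient: i = |Δh| / L = 6.96 / 1317.3 = 0.00528.
Flow is from higher to lower head: from MW-8 toward MW-14, i.e. toward the west.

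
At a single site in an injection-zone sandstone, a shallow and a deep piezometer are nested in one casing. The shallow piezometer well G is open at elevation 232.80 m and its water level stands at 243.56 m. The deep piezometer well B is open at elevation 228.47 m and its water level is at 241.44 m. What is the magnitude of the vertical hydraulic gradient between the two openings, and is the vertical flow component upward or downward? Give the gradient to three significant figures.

|i_v| ≈ 0.490; vertical flow is downward

Total head at well G: h = 243.56 m (water level in the standpipe).
Total head at well B: h = 241.44 m.
Δh = h(well G) − h(well B) = 243.56 − 241.44 = 2.12 m.
Vertical separation Δz = 232.80 − 228.47 = 4.33 m.
|i_v| = |Δh| / Δz = 2.12 / 4.33 = 0.490.
Head is higher in the shallow piezometer, so vertical flow is downward (recharge condition).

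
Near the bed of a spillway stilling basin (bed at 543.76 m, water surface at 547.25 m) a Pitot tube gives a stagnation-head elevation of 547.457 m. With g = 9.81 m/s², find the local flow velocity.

Near the bed, under hydrostatic conditions, the piezometric head (z + ψ) equals the free-surface elevation, 547.25 m.
Velocity head = total − piezometric = 547.457 − 547.25 = 0.207 m.
v = √(2g·h_v) = √(2 × 9.81 × 0.207) = 2.02 m/s.

v ≈ 2.02 m/s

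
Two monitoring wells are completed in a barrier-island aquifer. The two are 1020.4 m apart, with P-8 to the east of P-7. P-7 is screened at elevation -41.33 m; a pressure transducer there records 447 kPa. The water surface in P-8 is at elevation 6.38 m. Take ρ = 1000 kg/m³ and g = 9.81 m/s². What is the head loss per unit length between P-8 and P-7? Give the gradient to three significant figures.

i ≈ 0.00210 m/m

Pressure head at P-7: ψ = P/(ρg) = 447×1000 / (1000 × 9.81) = 45.57 m.
Total head at P-7: h = z + ψ = -41.33 + 45.57 = 4.24 m.
Total head at P-8: h = 6.38 m (water level in the piezometer is the total head).
Head difference: h(P-7) − h(P-8) = 4.24 − 6.38 = -2.14 m.
Hydraulic gradient: i = |Δh| / L = 2.14 / 1020.4 = 0.00210.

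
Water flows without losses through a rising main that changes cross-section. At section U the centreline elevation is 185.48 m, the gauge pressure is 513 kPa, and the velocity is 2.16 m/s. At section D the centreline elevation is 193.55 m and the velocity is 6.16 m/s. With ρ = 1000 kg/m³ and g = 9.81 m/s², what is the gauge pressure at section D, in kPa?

P₂ ≈ 417 kPa

Pressure head at U: ψ₁ = P₁/(ρg) = 513×1000 / (1000 × 9.81) = 52.29 m.
Velocity heads: v₁²/2g = 2.16²/19.62 = 0.238 m; v₂²/2g = 6.16²/19.62 = 1.934 m.
Total head H = z₁ + ψ₁ + v₁²/2g = 185.48 + 52.29 + 0.238 = 238.01 m.
ψ₂ = H − z₂ − v₂²/2g = 238.01 − 193.55 − 1.934 = 42.53 m.
P₂ = ρgψ₂ = 1000 × 9.81 × 42.53 ≈ 417 kPa.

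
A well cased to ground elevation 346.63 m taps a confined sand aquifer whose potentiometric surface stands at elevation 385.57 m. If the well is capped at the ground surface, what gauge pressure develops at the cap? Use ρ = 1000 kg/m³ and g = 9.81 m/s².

P ≈ 382 kPa

Head above the cap: Δh = 385.57 − 346.63 = 38.94 m.
P = ρgΔh = 1000 × 9.81 × 38.94 = 382001 Pa ≈ 382 kPa.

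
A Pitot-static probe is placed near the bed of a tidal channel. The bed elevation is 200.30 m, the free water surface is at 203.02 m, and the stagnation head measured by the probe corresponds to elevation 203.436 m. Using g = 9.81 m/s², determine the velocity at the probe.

Near the bed, under hydrostatic conditions, the piezometric head (z + ψ) equals the free-surface elevation, 203.02 m.
Velocity head = total − piezometric = 203.436 − 203.02 = 0.416 m.
v = √(2g·h_v) = √(2 × 9.81 × 0.416) = 2.86 m/s.

v ≈ 2.86 m/s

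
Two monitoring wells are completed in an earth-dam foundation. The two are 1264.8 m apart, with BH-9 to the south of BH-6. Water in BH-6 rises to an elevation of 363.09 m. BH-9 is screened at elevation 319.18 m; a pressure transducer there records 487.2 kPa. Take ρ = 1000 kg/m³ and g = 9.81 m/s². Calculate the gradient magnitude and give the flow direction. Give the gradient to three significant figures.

i ≈ 0.00455; groundwater flows toward the north

Total head at BH-6: h = 363.09 m (water level in the piezometer is the total head).
Pressure head at BH-9: ψ = P/(ρg) = 487.2×1000 / (1000 × 9.81) = 49.66 m.
Total head at BH-9: h = z + ψ = 319.18 + 49.66 = 368.84 m.
Head difference: h(BH-6) − h(BH-9) = 363.09 − 368.84 = -5.75 m.
Hydraulic gradient: i = |Δh| / L = 5.75 / 1264.8 = 0.00455.
Flow is from higher to lower head: from BH-9 toward BH-6, i.e. toward the north.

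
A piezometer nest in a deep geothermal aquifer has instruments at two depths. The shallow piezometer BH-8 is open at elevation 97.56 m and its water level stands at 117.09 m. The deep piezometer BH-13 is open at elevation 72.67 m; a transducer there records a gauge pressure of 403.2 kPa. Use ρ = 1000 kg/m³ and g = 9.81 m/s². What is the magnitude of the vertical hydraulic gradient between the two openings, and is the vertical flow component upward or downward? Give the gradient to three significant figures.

Total head at BH-8: h = 117.09 m (water level in the standpipe).
Pressure head at BH-13: ψ = P/(ρg) = 403.2×1000 / (1000 × 9.81) = 41.10 m.
Total head at BH-13: h = z + ψ = 72.67 + 41.10 = 113.77 m.
Δh = h(BH-8) − h(BH-13) = 117.09 − 113.77 = 3.32 m.
Vertical separation Δz = 97.56 − 72.67 = 24.89 m.
|i_v| = |Δh| / Δz = 3.32 / 24.89 = 0.133.
Head is higher in the shallow piezometer, so vertical flow is downward (recharge condition).

|i_v| ≈ 0.133; vertical flow is downward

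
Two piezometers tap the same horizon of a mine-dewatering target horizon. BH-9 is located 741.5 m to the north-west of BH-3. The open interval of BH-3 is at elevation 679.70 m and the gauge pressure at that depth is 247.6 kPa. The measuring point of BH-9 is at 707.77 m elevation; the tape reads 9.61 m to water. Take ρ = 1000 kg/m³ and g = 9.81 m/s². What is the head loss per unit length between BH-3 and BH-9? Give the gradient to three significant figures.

Pressure head at BH-3: ψ = P/(ρg) = 247.6×1000 / (1000 × 9.81) = 25.24 m.
Total head at BH-3: h = z + ψ = 679.70 + 25.24 = 704.94 m.
Total head at BH-9: h = 707.77 − 9.61 = 698.16 m.
Head difference: h(BH-3) − h(BH-9) = 704.94 − 698.16 = 6.78 m.
Hydraulic gradient: i = |Δh| / L = 6.78 / 741.5 = 0.00914.

i ≈ 0.00914 m/m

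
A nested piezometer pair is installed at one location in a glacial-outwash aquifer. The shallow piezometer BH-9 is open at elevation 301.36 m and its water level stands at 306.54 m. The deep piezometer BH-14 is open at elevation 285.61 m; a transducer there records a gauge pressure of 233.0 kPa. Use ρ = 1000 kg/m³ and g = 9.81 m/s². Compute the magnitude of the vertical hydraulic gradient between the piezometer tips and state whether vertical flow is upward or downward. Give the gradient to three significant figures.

Total head at BH-9: h = 306.54 m (water level in the standpipe).
Pressure head at BH-14: ψ = P/(ρg) = 233.0×1000 / (1000 × 9.81) = 23.75 m.
Total head at BH-14: h = z + ψ = 285.61 + 23.75 = 309.36 m.
Δh = h(BH-9) − h(BH-14) = 306.54 − 309.36 = -2.82 m.
Vertical separation Δz = 301.36 − 285.61 = 15.75 m.
|i_v| = |Δh| / Δz = 2.82 / 15.75 = 0.179.
Head is higher in the deep piezometer, so vertical flow is upward (discharge condition).

|i_v| ≈ 0.179; vertical flow is upward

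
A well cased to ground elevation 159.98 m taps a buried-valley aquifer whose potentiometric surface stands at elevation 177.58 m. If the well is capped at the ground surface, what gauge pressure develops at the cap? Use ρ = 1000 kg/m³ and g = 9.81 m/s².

P ≈ 173 kPa

Head above the cap: Δh = 177.58 − 159.98 = 17.60 m.
P = ρgΔh = 1000 × 9.81 × 17.60 = 172656 Pa ≈ 173 kPa.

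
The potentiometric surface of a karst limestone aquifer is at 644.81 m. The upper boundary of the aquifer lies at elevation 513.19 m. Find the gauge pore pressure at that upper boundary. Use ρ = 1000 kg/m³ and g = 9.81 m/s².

Pressure head at the aquifer top: ψ = h − z = 644.81 − 513.19 = 131.62 m.
P = ρgψ = 1000 × 9.81 × 131.62 = 1291192 Pa ≈ 1290 kPa.

P ≈ 1290 kPa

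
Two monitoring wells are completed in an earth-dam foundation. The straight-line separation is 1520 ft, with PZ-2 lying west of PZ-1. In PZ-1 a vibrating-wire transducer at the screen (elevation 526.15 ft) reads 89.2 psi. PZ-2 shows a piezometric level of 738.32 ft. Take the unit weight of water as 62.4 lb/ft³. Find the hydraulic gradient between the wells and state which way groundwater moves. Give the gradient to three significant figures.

Pressure head at PZ-1: ψ = 144·P/γ = 144 × 89.2 / 62.4 = 205.85 ft.
Total head at PZ-1: h = z + ψ = 526.15 + 205.85 = 732.00 ft.
Total head at PZ-2: h = 738.32 ft (water level in the piezometer is the total head).
Head difference: h(PZ-1) − h(PZ-2) = 732.00 − 738.32 = -6.32 ft.
Hydraulic gradient: i = |Δh| / L = 6.32 / 1520 = 0.00416.
Flow is from higher to lower head: from PZ-2 toward PZ-1, i.e. toward the east.

i ≈ 0.00416; groundwater flows toward the east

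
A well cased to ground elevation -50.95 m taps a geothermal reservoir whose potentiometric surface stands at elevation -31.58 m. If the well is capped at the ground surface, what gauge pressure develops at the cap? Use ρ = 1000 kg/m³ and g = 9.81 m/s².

P ≈ 190 kPa

Head above the cap: Δh = -31.58 − (-50.95) = 19.37 m.
P = ρgΔh = 1000 × 9.81 × 19.37 = 190020 Pa ≈ 190 kPa.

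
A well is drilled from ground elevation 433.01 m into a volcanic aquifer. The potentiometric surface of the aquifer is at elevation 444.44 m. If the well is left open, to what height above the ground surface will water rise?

Water rises to the potentiometric surface, so the rise above ground = 444.44 − 433.01 = 11.43 m.

≈ 11.43 m above ground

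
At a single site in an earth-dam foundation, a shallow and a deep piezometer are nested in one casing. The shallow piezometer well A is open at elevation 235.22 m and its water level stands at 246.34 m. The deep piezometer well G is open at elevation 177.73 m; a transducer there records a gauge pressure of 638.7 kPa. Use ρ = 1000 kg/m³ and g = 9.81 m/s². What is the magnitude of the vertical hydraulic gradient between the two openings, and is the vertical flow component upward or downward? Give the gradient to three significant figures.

|i_v| ≈ 0.0609; vertical flow is downward

Total head at well A: h = 246.34 m (water level in the standpipe).
Pressure head at well G: ψ = P/(ρg) = 638.7×1000 / (1000 × 9.81) = 65.11 m.
Total head at well G: h = z + ψ = 177.73 + 65.11 = 242.84 m.
Δh = h(well A) − h(well G) = 246.34 − 242.84 = 3.50 m.
Vertical separation Δz = 235.22 − 177.73 = 57.49 m.
|i_v| = |Δh| / Δz = 3.50 / 57.49 = 0.0609.
Head is higher in the shallow piezometer, so vertical flow is downward (recharge condition).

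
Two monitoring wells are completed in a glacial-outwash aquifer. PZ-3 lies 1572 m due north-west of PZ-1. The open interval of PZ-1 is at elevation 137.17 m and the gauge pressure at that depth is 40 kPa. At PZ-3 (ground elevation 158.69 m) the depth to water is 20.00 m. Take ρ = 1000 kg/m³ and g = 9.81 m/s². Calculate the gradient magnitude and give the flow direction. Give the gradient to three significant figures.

i ≈ 0.00163; groundwater flows toward the north-west

Pressure head at PZ-1: ψ = P/(ρg) = 40×1000 / (1000 × 9.81) = 4.08 m.
Total head at PZ-1: h = z + ψ = 137.17 + 4.08 = 141.25 m.
Total head at PZ-3: h = 158.69 − 20.00 = 138.69 m.
Head difference: h(PZ-1) − h(PZ-3) = 141.25 − 138.69 = 2.56 m.
Hydraulic gradient: i = |Δh| / L = 2.56 / 1572 = 0.00163.
Flow is from higher to lower head: from PZ-1 toward PZ-3, i.e. toward the north-west.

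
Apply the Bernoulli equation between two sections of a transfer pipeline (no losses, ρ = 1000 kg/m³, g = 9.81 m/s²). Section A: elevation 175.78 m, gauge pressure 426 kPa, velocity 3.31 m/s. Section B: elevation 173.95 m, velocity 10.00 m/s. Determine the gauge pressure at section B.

P₂ ≈ 399 kPa

Pressure head at A: ψ₁ = P₁/(ρg) = 426×1000 / (1000 × 9.81) = 43.43 m.
Velocity heads: v₁²/2g = 3.31²/19.62 = 0.558 m; v₂²/2g = 10.00²/19.62 = 5.097 m.
Total head H = z₁ + ψ₁ + v₁²/2g = 175.78 + 43.43 + 0.558 = 219.77 m.
ψ₂ = H − z₂ − v₂²/2g = 219.77 − 173.95 − 5.097 = 40.72 m.
P₂ = ρgψ₂ = 1000 × 9.81 × 40.72 ≈ 399 kPa.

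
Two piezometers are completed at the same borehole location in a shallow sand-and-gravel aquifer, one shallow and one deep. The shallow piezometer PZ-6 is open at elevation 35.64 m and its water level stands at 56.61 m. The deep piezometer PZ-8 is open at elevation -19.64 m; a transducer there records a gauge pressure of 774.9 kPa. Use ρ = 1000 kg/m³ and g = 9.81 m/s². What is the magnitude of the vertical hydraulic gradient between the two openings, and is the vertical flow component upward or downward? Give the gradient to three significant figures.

|i_v| ≈ 0.0496; vertical flow is upward

Total head at PZ-6: h = 56.61 m (water level in the standpipe).
Pressure head at PZ-8: ψ = P/(ρg) = 774.9×1000 / (1000 × 9.81) = 78.99 m.
Total head at PZ-8: h = z + ψ = -19.64 + 78.99 = 59.35 m.
Δh = h(PZ-6) − h(PZ-8) = 56.61 − 59.35 = -2.74 m.
Vertical separation Δz = 35.64 − (-19.64) = 55.28 m.
|i_v| = |Δh| / Δz = 2.74 / 55.28 = 0.0496.
Head is higher in the deep piezometer, so vertical flow is upward (discharge condition).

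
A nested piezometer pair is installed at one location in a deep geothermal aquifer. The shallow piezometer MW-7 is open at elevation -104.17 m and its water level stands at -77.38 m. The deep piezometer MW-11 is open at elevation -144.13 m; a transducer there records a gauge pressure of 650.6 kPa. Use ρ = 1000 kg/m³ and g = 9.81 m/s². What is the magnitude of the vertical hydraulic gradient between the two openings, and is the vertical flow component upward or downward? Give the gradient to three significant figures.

|i_v| ≈ 0.0108; vertical flow is downward

Total head at MW-7: h = -77.38 m (water level in the standpipe).
Pressure head at MW-11: ψ = P/(ρg) = 650.6×1000 / (1000 × 9.81) = 66.32 m.
Total head at MW-11: h = z + ψ = -144.13 + 66.32 = -77.81 m.
Δh = h(MW-7) − h(MW-11) = -77.38 − (-77.81) = 0.43 m.
Vertical separation Δz = -104.17 − (-144.13) = 39.96 m.
|i_v| = |Δh| / Δz = 0.43 / 39.96 = 0.0108.
Head is higher in the shallow piezometer, so vertical flow is downward (recharge condition).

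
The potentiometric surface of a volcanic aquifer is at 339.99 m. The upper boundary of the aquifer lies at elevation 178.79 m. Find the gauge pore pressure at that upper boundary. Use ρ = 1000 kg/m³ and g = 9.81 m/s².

P ≈ 1580 kPa

Pressure head at the aquifer top: ψ = h − z = 339.99 − 178.79 = 161.20 m.
P = ρgψ = 1000 × 9.81 × 161.20 = 1581372 Pa ≈ 1580 kPa.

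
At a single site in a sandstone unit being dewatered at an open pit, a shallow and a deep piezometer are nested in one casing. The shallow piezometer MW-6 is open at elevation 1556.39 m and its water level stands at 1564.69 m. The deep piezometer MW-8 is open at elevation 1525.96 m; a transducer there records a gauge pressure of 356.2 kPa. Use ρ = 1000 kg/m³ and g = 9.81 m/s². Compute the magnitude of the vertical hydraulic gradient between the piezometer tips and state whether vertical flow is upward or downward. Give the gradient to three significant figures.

|i_v| ≈ 0.0795; vertical flow is downward

Total head at MW-6: h = 1564.69 m (water level in the standpipe).
Pressure head at MW-8: ψ = P/(ρg) = 356.2×1000 / (1000 × 9.81) = 36.31 m.
Total head at MW-8: h = z + ψ = 1525.96 + 36.31 = 1562.27 m.
Δh = h(MW-6) − h(MW-8) = 1564.69 − 1562.27 = 2.42 m.
Vertical separation Δz = 1556.39 − 1525.96 = 30.43 m.
|i_v| = |Δh| / Δz = 2.42 / 30.43 = 0.0795.
Head is higher in the shallow piezometer, so vertical flow is downward (recharge condition).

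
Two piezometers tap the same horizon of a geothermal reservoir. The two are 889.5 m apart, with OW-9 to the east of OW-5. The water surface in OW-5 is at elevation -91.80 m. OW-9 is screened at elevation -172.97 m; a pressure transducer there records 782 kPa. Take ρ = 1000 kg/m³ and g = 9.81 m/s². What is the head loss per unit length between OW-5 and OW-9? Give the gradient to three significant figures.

Total head at OW-5: h = -91.80 m (water level in the piezometer is the total head).
Pressure head at OW-9: ψ = P/(ρg) = 782×1000 / (1000 × 9.81) = 79.71 m.
Total head at OW-9: h = z + ψ = -172.97 + 79.71 = -93.26 m.
Head difference: h(OW-5) − h(OW-9) = -91.80 − (-93.26) = 1.46 m.
Hydraulic gradient: i = |Δh| / L = 1.46 / 889.5 = 0.00164.

i ≈ 0.00164 m/m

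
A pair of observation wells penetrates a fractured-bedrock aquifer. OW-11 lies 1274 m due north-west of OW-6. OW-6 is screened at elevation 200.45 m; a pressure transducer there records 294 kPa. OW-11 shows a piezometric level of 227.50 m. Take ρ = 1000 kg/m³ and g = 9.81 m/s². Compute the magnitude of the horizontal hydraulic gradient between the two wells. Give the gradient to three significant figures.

i ≈ 0.00229

Pressure head at OW-6: ψ = P/(ρg) = 294×1000 / (1000 × 9.81) = 29.97 m.
Total head at OW-6: h = z + ψ = 200.45 + 29.97 = 230.42 m.
Total head at OW-11: h = 227.50 m (water level in the piezometer is the total head).
Head difference: h(OW-6) − h(OW-11) = 230.42 − 227.50 = 2.92 m.
Hydraulic gradient: i = |Δh| / L = 2.92 / 1274 = 0.00229.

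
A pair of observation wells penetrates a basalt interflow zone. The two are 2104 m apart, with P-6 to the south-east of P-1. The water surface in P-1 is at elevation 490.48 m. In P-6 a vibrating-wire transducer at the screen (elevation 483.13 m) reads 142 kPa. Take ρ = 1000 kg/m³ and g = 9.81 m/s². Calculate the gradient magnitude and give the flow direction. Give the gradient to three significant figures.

i ≈ 0.00339; groundwater flows toward the north-west

Total head at P-1: h = 490.48 m (water level in the piezometer is the total head).
Pressure head at P-6: ψ = P/(ρg) = 142×1000 / (1000 × 9.81) = 14.48 m.
Total head at P-6: h = z + ψ = 483.13 + 14.48 = 497.61 m.
Head difference: h(P-1) − h(P-6) = 490.48 − 497.61 = -7.13 m.
Hydraulic gradient: i = |Δh| / L = 7.13 / 2104 = 0.00339.
Flow is from higher to lower head: from P-6 toward P-1, i.e. toward the north-west.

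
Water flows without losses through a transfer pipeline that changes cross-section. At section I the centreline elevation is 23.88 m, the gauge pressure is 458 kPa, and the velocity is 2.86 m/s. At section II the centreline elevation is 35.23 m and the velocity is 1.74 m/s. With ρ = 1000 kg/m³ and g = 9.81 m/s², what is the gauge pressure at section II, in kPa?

P₂ ≈ 349 kPa

Pressure head at I: ψ₁ = P₁/(ρg) = 458×1000 / (1000 × 9.81) = 46.69 m.
Velocity heads: v₁²/2g = 2.86²/19.62 = 0.417 m; v₂²/2g = 1.74²/19.62 = 0.154 m.
Total head H = z₁ + ψ₁ + v₁²/2g = 23.88 + 46.69 + 0.417 = 70.99 m.
ψ₂ = H − z₂ − v₂²/2g = 70.99 − 35.23 − 0.154 = 35.61 m.
P₂ = ρgψ₂ = 1000 × 9.81 × 35.61 ≈ 349 kPa.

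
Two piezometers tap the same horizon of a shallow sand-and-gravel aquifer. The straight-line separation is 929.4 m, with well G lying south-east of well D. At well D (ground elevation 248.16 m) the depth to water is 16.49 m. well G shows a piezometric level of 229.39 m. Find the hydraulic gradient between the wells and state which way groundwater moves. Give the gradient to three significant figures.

Total head at well D: h = 248.16 − 16.49 = 231.67 m.
Total head at well G: h = 229.39 m (water level in the piezometer is the total head).
Head difference: h(well D) − h(well G) = 231.67 − 229.39 = 2.28 m.
Hydraulic gradient: i = |Δh| / L = 2.28 / 929.4 = 0.00245.
Flow is from higher to lower head: from well D toward well G, i.e. toward the south-east.

i ≈ 0.00245; groundwater flows toward the south-east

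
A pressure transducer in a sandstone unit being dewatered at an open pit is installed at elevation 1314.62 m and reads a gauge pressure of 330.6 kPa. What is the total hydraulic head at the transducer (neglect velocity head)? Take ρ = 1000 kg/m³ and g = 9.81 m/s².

ψ = P/(ρg) = 330.6×1000 / (1000 × 9.81) = 33.70 m.
h = z + ψ = 1314.62 + 33.70 = 1348.32 m.

h ≈ 1348.32 m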